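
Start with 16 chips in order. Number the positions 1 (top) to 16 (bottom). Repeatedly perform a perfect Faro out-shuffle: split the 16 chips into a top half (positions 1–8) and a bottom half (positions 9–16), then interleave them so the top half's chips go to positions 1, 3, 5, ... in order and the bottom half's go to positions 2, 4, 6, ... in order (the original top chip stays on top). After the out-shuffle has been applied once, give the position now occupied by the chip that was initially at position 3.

5

Track the chip's position through each out-shuffle:
3 → 5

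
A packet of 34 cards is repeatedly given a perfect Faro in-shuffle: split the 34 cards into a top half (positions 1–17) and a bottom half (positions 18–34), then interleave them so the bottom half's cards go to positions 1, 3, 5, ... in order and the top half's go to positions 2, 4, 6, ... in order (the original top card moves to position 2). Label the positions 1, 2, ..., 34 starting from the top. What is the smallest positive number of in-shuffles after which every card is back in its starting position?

12

The in-shuffle permutes the 34 positions with cycle lengths [3, 3, 4, 12, 12].
Every card is home exactly when every cycle has completed a whole number of laps, i.e. after lcm(3, 4, 12) = 12 in-shuffles.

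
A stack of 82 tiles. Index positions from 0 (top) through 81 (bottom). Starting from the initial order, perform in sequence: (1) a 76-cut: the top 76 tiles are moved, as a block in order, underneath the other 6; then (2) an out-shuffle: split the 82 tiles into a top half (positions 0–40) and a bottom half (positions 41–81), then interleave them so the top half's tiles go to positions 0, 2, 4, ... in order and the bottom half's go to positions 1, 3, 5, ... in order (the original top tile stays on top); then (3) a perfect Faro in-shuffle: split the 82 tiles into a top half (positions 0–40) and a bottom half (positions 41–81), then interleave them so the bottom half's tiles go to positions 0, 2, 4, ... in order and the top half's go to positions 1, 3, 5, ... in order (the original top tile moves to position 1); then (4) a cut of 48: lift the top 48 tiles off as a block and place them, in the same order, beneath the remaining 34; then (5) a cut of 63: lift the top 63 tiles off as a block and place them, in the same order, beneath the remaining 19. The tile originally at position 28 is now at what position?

Track the tile from position 28 forward through each operation:
  after op 1 (cut 76): 28 → 34
  after op 2 (out-shuffle): 34 → 68
  after op 3 (in-shuffle): 68 → 54
  after op 4 (cut 48): 54 → 6
  after op 5 (cut 63): 6 → 25

25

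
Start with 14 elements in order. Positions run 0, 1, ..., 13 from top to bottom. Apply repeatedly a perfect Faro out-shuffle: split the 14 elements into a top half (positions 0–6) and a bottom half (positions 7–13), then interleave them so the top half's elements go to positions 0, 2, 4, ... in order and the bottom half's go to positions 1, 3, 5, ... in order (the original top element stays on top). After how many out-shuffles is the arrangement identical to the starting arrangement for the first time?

The out-shuffle permutes the 14 positions with cycle lengths [1, 1, 12].
Every element is home exactly when every cycle has completed a whole number of laps, i.e. after lcm(1, 12) = 12 out-shuffles.

12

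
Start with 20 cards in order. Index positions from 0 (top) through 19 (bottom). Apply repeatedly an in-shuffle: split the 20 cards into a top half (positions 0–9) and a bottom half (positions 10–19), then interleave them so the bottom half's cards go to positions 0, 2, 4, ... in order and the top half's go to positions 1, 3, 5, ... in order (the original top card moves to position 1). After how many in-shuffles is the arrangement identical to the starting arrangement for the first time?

The in-shuffle permutes the 20 positions with cycle lengths [2, 3, 3, 6, 6].
Every card is home exactly when every cycle has completed a whole number of laps, i.e. after lcm(2, 3, 6) = 6 in-shuffles.

6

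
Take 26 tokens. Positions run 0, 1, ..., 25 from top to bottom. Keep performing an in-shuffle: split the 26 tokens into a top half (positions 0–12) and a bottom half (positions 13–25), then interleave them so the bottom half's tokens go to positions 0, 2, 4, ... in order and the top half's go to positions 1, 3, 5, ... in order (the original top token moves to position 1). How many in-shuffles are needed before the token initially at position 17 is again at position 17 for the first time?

Follow position 17 under repeated in-shuffles:
17 → 8 → 17
It first returns after 2 in-shuffles.

2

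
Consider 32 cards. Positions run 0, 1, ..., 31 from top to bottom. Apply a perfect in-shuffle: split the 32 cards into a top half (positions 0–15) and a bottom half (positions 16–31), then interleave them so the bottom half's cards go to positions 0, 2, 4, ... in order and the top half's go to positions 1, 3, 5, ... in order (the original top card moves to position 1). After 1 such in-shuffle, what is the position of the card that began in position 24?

16

Track the card's position through each in-shuffle:
24 → 16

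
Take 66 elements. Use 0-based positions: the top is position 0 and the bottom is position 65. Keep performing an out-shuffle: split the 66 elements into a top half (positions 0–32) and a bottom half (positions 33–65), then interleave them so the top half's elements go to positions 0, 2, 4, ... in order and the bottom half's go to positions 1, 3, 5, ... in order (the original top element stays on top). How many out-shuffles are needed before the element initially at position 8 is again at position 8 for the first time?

Follow position 8 under repeated out-shuffles:
8 → 16 → 32 → 64 → 63 → 61 → 57 → 49 → 33 → 1 → 2 → 4 → 8
It first returns after 12 out-shuffles.

12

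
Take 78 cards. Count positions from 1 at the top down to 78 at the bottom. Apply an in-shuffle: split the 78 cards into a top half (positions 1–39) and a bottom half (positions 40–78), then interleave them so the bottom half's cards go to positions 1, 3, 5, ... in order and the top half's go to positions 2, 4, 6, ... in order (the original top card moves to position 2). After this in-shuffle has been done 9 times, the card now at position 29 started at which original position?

7

Work backwards from position 29, undoing one in-shuffle at a time:
29 ← 54 ← 27 ← 53 ← 66 ← 33 ← 56 ← 28 ← 14 ← 7
So the card now at position 29 started at position 7.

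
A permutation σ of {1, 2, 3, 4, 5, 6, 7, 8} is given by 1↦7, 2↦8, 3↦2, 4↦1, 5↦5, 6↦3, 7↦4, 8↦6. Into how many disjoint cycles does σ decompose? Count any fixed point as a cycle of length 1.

3

Cycle decomposition: (1 7 4) (2 8 6 3) (5).
3 cycles.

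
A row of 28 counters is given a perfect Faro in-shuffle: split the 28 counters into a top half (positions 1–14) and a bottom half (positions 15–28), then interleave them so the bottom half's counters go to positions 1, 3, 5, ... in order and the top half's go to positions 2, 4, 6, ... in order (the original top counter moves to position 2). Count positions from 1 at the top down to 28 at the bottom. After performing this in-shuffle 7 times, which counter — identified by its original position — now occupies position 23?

14

Work backwards from position 23, undoing one in-shuffle at a time:
23 ← 26 ← 13 ← 21 ← 25 ← 27 ← 28 ← 14
So the counter now at position 23 started at position 14.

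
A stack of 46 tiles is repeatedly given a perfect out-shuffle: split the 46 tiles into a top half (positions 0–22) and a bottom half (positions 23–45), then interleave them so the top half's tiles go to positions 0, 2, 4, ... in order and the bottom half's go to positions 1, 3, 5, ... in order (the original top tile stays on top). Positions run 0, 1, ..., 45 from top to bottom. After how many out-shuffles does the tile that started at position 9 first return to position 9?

4

Follow position 9 under repeated out-shuffles:
9 → 18 → 36 → 27 → 9
It first returns after 4 out-shuffles.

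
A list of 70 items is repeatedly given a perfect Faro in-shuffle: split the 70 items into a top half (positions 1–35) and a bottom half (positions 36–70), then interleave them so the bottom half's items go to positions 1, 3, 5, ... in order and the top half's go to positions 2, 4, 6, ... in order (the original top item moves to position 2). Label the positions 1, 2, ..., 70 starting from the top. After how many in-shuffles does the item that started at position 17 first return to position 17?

35

Follow position 17 under repeated in-shuffles:
17 → 34 → 68 → 65 → 59 → 47 → 23 → 46 → ... → 17 (length 35)
It first returns after 35 in-shuffles.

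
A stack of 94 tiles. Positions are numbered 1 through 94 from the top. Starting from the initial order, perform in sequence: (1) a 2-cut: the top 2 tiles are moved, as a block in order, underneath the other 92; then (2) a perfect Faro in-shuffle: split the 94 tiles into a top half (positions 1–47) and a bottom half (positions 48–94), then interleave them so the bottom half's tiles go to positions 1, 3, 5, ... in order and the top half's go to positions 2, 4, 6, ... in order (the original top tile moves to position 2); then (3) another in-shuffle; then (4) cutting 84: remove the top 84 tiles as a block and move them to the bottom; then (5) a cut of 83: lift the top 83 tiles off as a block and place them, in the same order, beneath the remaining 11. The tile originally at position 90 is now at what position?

88

Track the tile from position 90 forward through each operation:
  after op 1 (cut 2): 90 → 88
  after op 2 (in-shuffle): 88 → 81
  after op 3 (in-shuffle): 81 → 67
  after op 4 (cut 84): 67 → 77
  after op 5 (cut 83): 77 → 88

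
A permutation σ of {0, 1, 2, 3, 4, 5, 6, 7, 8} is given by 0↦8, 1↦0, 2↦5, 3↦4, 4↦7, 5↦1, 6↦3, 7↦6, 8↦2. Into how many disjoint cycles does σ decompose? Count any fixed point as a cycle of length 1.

2

Cycle decomposition: (0 8 2 5 1) (3 4 7 6).
2 cycles.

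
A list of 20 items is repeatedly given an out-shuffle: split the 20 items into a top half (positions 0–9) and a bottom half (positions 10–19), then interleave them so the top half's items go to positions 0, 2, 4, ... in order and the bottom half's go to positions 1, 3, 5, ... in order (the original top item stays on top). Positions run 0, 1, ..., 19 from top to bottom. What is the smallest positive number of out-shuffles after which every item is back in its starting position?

18

The out-shuffle permutes the 20 positions with cycle lengths [1, 1, 18].
Every item is home exactly when every cycle has completed a whole number of laps, i.e. after lcm(1, 18) = 18 out-shuffles.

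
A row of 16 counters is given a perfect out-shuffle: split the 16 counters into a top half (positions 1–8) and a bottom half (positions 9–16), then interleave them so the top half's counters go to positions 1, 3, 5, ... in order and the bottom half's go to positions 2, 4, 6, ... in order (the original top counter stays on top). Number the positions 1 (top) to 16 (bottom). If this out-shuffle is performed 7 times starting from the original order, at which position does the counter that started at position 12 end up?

Track the counter's position through each out-shuffle:
12 → 8 → 15 → 14 → 12 → 8 → 15 → 14

14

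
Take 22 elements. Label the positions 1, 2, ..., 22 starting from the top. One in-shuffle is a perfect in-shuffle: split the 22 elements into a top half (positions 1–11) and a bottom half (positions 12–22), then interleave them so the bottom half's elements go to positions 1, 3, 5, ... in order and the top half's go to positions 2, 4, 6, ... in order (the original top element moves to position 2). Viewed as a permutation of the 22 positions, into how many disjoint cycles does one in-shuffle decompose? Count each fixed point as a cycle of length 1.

2

Trace each unvisited position around until it returns:
(1 2 4 8 16 9 ... len 11) (5 10 20 17 11 22 ... len 11)
2 cycles in total.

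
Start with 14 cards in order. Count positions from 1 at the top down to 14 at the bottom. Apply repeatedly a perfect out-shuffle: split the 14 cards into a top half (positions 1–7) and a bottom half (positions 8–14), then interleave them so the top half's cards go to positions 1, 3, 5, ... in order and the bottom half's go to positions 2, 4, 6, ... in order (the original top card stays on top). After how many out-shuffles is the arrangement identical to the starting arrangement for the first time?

The out-shuffle permutes the 14 positions with cycle lengths [1, 1, 12].
Every card is home exactly when every cycle has completed a whole number of laps, i.e. after lcm(1, 12) = 12 out-shuffles.

12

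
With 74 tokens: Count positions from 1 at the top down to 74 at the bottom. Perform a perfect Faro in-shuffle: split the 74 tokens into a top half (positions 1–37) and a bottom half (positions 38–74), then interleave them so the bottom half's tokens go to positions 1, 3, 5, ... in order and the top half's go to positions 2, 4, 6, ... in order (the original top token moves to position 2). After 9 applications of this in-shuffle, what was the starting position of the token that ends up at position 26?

Work backwards from position 26, undoing one in-shuffle at a time:
26 ← 13 ← 44 ← 22 ← 11 ← 43 ← 59 ← 67 ← 71 ← 73
So the token now at position 26 started at position 73.

73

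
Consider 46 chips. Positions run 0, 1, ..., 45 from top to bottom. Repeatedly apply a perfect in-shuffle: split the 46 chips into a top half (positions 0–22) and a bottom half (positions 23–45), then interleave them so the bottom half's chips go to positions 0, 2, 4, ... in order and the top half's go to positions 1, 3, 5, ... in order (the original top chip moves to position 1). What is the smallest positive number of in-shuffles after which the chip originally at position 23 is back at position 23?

23

Follow position 23 under repeated in-shuffles:
23 → 0 → 1 → 3 → 7 → 15 → 31 → 16 → ... → 23 (length 23)
It first returns after 23 in-shuffles.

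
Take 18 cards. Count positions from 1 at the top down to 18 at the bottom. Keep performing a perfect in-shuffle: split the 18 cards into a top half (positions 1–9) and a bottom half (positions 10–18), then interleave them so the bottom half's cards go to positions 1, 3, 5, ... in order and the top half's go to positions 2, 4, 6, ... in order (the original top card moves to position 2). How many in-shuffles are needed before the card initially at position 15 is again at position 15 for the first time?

18

Follow position 15 under repeated in-shuffles:
15 → 11 → 3 → 6 → 12 → 5 → 10 → 1 → 2 → 4 → 8 → 16 → 13 → 7 → 14 → 9 → 18 → 17 → 15
It first returns after 18 in-shuffles.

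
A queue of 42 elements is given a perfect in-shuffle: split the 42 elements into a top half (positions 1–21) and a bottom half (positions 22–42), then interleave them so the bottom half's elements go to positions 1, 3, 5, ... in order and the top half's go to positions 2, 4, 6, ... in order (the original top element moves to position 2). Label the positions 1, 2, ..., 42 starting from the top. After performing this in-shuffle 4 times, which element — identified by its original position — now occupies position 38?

40

Work backwards from position 38, undoing one in-shuffle at a time:
38 ← 19 ← 31 ← 37 ← 40
So the element now at position 38 started at position 40.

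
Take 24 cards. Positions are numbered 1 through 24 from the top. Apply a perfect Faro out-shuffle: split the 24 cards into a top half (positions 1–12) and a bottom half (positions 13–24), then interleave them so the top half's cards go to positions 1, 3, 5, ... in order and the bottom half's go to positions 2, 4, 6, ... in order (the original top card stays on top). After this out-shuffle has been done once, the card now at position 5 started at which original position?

3

Work backwards from position 5, undoing one out-shuffle at a time:
5 ← 3
So the card now at position 5 started at position 3.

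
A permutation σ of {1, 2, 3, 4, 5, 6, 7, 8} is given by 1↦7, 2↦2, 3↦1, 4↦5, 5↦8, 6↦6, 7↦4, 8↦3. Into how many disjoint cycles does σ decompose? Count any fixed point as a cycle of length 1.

Cycle decomposition: (1 7 4 5 8 3) (2) (6).
3 cycles.

3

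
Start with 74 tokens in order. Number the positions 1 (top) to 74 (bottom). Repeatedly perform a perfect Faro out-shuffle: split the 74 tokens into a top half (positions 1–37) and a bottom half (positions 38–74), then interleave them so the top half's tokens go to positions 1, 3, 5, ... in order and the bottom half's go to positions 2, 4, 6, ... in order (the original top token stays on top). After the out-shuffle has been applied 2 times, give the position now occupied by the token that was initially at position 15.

57

Track the token's position through each out-shuffle:
15 → 29 → 57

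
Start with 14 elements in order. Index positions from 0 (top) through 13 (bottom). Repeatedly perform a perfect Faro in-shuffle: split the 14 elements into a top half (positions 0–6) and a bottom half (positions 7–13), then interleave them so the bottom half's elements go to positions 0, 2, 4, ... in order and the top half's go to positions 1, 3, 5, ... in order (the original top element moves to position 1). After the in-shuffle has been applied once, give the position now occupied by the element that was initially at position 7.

Track the element's position through each in-shuffle:
7 → 0

0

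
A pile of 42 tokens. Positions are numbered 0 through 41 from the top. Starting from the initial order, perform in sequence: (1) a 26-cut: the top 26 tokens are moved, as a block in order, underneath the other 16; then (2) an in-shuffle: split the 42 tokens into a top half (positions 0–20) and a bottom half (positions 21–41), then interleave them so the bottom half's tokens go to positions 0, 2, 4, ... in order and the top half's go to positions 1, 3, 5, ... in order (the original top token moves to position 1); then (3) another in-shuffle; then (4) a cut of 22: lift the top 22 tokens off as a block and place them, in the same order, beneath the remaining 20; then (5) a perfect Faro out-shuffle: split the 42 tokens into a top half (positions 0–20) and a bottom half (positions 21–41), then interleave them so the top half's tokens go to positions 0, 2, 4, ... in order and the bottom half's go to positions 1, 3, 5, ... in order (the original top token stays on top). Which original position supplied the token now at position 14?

Undo the operations in reverse order, starting from position 14:
  undo op 5 (out-shuffle, from top half): 14 ← 7
  undo op 4 (cut 22): 7 ← 29
  undo op 3 (in-shuffle, from top half): 29 ← 14
  undo op 2 (in-shuffle, from bottom half): 14 ← 28
  undo op 1 (cut 26): 28 ← 12
So the token at position 14 came from original position 12.

12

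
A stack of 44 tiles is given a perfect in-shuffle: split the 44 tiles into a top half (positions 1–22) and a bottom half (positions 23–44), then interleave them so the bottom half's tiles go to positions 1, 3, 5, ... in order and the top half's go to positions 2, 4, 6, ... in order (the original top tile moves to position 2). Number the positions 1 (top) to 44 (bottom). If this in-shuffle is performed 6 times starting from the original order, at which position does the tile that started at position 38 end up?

Track the tile's position through each in-shuffle:
38 → 31 → 17 → 34 → 23 → 1 → 2

2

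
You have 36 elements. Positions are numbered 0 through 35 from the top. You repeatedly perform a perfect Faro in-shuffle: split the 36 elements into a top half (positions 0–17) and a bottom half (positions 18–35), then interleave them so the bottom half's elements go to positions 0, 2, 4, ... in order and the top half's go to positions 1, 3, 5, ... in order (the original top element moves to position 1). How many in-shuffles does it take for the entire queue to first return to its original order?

36

The in-shuffle permutes the 36 positions with cycle lengths [36].
Every element is home exactly when every cycle has completed a whole number of laps, i.e. after lcm(36) = 36 in-shuffles.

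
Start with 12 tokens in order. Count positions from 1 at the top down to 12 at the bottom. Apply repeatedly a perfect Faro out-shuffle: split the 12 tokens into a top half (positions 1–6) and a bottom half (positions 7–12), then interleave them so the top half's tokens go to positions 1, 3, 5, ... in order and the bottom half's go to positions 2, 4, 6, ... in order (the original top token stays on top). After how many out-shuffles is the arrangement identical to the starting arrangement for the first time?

The out-shuffle permutes the 12 positions with cycle lengths [1, 1, 10].
Every token is home exactly when every cycle has completed a whole number of laps, i.e. after lcm(1, 10) = 10 out-shuffles.

10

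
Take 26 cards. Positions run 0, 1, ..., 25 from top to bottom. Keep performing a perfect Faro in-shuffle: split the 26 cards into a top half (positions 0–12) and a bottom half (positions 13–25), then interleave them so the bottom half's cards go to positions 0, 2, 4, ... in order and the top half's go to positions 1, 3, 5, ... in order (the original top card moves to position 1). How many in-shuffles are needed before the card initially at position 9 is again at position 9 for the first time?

Follow position 9 under repeated in-shuffles:
9 → 19 → 12 → 25 → 24 → 22 → 18 → 10 → 21 → 16 → 6 → 13 → 0 → 1 → 3 → 7 → 15 → 4 → 9
It first returns after 18 in-shuffles.

18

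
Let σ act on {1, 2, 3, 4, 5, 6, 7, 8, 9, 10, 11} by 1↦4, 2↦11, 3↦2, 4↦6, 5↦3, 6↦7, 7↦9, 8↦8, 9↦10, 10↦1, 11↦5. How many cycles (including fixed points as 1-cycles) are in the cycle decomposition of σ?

3

Cycle decomposition: (1 4 6 7 9 10) (2 11 5 3) (8).
3 cycles.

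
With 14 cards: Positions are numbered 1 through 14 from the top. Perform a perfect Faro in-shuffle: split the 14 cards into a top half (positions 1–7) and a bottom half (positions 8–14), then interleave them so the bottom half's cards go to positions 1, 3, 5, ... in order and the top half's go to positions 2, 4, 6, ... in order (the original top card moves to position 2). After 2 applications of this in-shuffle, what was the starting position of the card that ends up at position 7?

13

Work backwards from position 7, undoing one in-shuffle at a time:
7 ← 11 ← 13
So the card now at position 7 started at position 13.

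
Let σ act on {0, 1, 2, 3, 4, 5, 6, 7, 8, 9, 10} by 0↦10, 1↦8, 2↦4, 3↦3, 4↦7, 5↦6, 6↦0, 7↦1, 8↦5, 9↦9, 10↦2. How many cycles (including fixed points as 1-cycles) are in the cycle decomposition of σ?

3

Cycle decomposition: (0 10 2 4 7 1 8 5 6) (3) (9).
3 cycles.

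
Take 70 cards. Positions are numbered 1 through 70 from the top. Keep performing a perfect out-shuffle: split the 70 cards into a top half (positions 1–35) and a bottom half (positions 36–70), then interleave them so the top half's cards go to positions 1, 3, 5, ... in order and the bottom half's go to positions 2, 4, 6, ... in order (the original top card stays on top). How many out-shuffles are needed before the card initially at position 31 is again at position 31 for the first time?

11

Follow position 31 under repeated out-shuffles:
31 → 61 → 52 → 34 → 67 → 64 → 58 → 46 → 22 → 43 → 16 → 31
It first returns after 11 out-shuffles.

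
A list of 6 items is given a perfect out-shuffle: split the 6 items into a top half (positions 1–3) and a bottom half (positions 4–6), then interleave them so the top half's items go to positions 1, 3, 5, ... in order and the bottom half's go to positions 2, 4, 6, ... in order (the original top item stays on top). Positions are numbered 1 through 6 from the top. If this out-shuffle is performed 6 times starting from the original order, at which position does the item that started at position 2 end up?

Track the item's position through each out-shuffle:
2 → 3 → 5 → 4 → 2 → 3 → 5

5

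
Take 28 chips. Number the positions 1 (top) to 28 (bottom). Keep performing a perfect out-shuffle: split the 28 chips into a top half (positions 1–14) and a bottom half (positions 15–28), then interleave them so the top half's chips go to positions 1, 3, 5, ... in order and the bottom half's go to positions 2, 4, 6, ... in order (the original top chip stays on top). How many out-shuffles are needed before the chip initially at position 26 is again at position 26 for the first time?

Follow position 26 under repeated out-shuffles:
26 → 24 → 20 → 12 → 23 → 18 → 8 → 15 → 2 → 3 → 5 → 9 → 17 → 6 → 11 → 21 → 14 → 27 → 26
It first returns after 18 out-shuffles.

18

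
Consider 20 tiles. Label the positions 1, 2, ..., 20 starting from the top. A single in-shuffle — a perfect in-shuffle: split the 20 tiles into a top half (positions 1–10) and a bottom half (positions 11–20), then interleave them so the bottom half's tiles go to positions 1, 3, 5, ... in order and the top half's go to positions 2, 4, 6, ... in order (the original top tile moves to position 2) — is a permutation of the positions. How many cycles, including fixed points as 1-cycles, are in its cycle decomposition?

Trace each unvisited position around until it returns:
(1 2 4 8 16 11) (3 6 12) (5 10 20 19 17 13) (7 14) (9 18 15)
5 cycles in total.

5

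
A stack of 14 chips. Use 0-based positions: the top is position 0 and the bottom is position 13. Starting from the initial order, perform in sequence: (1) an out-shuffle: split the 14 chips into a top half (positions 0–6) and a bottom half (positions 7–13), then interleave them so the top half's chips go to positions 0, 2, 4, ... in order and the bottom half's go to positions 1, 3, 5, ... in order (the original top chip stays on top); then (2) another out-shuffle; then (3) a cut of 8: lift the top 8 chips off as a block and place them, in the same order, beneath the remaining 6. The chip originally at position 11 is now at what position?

Track the chip from position 11 forward through each operation:
  after op 1 (out-shuffle): 11 → 9
  after op 2 (out-shuffle): 9 → 5
  after op 3 (cut 8): 5 → 11

11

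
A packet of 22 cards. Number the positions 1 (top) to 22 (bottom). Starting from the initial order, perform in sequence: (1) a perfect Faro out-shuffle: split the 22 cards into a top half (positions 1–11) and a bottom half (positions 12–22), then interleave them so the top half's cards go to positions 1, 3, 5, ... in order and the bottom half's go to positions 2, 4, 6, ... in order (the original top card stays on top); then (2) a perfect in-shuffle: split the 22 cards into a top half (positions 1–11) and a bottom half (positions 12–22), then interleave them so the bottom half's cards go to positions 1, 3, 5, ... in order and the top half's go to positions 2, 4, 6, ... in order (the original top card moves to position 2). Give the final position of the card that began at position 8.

Track the card from position 8 forward through each operation:
  after op 1 (out-shuffle): 8 → 15
  after op 2 (in-shuffle): 15 → 7

7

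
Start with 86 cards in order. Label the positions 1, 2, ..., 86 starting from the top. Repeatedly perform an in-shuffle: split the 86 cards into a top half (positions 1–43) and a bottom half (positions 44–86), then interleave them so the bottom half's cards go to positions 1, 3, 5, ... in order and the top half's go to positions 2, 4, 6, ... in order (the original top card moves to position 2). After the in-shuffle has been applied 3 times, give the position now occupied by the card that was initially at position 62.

Track the card's position through each in-shuffle:
62 → 37 → 74 → 61

61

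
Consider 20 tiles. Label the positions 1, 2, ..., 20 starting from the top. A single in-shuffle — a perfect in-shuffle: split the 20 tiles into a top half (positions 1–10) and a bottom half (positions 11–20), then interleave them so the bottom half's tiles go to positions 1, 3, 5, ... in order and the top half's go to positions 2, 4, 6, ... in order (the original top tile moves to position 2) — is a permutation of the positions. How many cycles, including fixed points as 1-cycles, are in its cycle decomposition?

Trace each unvisited position around until it returns:
(1 2 4 8 16 11) (3 6 12) (5 10 20 19 17 13) (7 14) (9 18 15)
5 cycles in total.

5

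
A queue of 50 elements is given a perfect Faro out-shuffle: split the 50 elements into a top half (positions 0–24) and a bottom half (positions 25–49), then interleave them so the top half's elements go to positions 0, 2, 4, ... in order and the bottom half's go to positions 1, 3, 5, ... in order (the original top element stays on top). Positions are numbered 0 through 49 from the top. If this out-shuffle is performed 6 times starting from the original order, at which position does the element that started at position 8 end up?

Track the element's position through each out-shuffle:
8 → 16 → 32 → 15 → 30 → 11 → 22

22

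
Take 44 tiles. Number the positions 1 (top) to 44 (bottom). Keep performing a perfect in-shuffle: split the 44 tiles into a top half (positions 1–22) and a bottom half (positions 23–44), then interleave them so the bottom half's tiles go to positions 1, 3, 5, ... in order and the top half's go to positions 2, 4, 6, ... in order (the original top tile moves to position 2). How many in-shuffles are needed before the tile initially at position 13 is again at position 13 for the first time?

12

Follow position 13 under repeated in-shuffles:
13 → 26 → 7 → 14 → 28 → 11 → 22 → 44 → 43 → 41 → 37 → 29 → 13
It first returns after 12 in-shuffles.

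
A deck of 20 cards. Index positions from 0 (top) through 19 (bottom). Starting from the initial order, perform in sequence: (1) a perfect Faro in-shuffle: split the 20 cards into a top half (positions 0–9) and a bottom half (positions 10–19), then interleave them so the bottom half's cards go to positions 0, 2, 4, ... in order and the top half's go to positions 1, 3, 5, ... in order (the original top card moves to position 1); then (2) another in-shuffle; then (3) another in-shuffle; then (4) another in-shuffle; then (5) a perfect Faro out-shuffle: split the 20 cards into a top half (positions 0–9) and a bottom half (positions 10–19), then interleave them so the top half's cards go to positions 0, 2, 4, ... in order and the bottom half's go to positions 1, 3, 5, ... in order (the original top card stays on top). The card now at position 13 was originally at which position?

Undo the operations in reverse order, starting from position 13:
  undo op 5 (out-shuffle, from bottom half): 13 ← 16
  undo op 4 (in-shuffle, from bottom half): 16 ← 18
  undo op 3 (in-shuffle, from bottom half): 18 ← 19
  undo op 2 (in-shuffle, from top half): 19 ← 9
  undo op 1 (in-shuffle, from top half): 9 ← 4
So the card at position 13 came from original position 4.

4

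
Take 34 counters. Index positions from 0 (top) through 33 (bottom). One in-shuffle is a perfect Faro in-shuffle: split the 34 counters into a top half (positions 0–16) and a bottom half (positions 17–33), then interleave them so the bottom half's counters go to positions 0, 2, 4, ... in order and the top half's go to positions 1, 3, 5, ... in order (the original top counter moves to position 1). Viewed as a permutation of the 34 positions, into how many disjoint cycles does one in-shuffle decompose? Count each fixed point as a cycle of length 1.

Trace each unvisited position around until it returns:
(0 1 3 7 15 31 ... len 12) (2 5 11 23 12 25 ... len 12) (4 9 19) (6 13 27 20) (14 29 24)
5 cycles in total.

5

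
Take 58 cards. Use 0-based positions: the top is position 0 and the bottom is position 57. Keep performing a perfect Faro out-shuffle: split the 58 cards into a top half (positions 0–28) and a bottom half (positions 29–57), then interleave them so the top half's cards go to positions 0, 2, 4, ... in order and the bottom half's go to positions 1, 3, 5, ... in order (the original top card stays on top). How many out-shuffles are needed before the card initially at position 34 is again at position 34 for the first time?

18

Follow position 34 under repeated out-shuffles:
34 → 11 → 22 → 44 → 31 → 5 → 10 → 20 → 40 → 23 → 46 → 35 → 13 → 26 → 52 → 47 → 37 → 17 → 34
It first returns after 18 out-shuffles.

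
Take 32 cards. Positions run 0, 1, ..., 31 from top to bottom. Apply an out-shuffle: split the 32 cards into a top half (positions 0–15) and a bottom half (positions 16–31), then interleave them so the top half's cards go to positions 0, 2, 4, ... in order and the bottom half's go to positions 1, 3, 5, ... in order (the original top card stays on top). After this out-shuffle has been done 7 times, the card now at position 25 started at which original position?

14

Work backwards from position 25, undoing one out-shuffle at a time:
25 ← 28 ← 14 ← 7 ← 19 ← 25 ← 28 ← 14
So the card now at position 25 started at position 14.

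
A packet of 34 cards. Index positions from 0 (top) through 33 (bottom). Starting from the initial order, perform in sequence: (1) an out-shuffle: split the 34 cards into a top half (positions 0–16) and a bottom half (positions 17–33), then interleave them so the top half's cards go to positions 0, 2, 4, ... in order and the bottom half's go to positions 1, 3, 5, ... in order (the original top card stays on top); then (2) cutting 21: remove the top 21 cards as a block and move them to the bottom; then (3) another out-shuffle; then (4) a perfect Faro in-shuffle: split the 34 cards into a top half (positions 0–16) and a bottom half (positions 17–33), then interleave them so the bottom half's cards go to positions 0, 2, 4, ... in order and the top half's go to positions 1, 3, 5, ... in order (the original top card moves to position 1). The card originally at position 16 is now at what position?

Track the card from position 16 forward through each operation:
  after op 1 (out-shuffle): 16 → 32
  after op 2 (cut 21): 32 → 11
  after op 3 (out-shuffle): 11 → 22
  after op 4 (in-shuffle): 22 → 10

10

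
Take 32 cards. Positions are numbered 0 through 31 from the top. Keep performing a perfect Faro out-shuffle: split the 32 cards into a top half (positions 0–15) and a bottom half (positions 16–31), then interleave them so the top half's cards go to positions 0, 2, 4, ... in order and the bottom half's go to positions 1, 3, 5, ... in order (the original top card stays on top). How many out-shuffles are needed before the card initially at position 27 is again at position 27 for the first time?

5

Follow position 27 under repeated out-shuffles:
27 → 23 → 15 → 30 → 29 → 27
It first returns after 5 out-shuffles.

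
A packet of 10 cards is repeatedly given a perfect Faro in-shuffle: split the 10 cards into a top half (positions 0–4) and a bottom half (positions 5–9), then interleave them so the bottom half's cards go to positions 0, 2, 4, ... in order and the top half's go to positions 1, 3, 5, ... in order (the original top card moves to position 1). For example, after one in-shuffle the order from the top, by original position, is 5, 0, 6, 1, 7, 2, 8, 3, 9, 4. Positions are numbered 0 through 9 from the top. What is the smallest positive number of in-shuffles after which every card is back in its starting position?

10

The in-shuffle permutes the 10 positions with cycle lengths [10].
Every card is home exactly when every cycle has completed a whole number of laps, i.e. after lcm(10) = 10 in-shuffles.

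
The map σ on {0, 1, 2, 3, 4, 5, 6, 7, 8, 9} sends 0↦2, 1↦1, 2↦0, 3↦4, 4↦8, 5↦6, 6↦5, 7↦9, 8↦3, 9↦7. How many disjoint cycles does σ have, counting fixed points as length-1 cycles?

5

Cycle decomposition: (0 2) (1) (3 4 8) (5 6) (7 9).
5 cycles.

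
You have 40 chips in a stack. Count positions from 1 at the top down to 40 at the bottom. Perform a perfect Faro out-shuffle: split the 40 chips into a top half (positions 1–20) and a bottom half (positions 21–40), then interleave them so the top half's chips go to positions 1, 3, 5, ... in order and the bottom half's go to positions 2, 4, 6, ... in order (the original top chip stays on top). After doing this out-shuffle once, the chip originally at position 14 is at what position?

Track the chip's position through each out-shuffle:
14 → 27

27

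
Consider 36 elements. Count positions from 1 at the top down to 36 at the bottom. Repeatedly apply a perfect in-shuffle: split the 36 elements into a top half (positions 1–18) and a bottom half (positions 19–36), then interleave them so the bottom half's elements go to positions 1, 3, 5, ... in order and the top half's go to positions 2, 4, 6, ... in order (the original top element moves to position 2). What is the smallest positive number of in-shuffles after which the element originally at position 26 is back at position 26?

36

Follow position 26 under repeated in-shuffles:
26 → 15 → 30 → 23 → 9 → 18 → 36 → 35 → ... → 26 (length 36)
It first returns after 36 in-shuffles.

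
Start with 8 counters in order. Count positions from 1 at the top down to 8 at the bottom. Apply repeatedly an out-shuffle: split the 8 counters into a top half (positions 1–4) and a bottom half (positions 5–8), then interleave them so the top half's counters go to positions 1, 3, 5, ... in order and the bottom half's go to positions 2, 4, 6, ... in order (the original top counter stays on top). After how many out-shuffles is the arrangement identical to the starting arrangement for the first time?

3

The out-shuffle permutes the 8 positions with cycle lengths [1, 1, 3, 3].
Every counter is home exactly when every cycle has completed a whole number of laps, i.e. after lcm(1, 3) = 3 out-shuffles.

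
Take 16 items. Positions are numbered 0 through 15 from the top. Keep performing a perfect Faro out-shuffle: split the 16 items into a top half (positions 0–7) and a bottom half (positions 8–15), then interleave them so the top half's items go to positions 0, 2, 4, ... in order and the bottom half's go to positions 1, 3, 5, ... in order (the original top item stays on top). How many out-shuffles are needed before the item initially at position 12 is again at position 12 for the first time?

4

Follow position 12 under repeated out-shuffles:
12 → 9 → 3 → 6 → 12
It first returns after 4 out-shuffles.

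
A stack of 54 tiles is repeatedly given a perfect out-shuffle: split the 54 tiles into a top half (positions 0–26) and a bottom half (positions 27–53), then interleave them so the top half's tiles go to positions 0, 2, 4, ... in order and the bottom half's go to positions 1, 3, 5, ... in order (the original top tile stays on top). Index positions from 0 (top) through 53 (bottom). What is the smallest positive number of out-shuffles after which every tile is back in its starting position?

The out-shuffle permutes the 54 positions with cycle lengths [1, 1, 52].
Every tile is home exactly when every cycle has completed a whole number of laps, i.e. after lcm(1, 52) = 52 out-shuffles.

52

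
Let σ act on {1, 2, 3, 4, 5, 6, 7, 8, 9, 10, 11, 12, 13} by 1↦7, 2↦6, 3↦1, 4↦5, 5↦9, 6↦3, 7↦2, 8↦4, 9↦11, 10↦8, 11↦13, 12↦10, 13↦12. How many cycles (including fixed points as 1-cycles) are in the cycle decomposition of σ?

Cycle decomposition: (1 7 2 6 3) (4 5 9 11 13 12 10 8).
2 cycles.

2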